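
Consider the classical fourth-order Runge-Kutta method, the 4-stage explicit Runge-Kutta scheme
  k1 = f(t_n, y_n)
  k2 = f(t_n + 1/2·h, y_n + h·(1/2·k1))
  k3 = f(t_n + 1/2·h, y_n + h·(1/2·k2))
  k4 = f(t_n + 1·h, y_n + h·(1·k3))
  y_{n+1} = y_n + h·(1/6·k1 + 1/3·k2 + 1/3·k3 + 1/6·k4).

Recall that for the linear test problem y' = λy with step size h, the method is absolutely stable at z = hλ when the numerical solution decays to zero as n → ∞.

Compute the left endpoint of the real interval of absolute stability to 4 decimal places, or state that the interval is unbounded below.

With y'=λy (z=hλ):
  order 4, 4-stage ⇒ R(z)=1+z+z^2/2+z^3/6+z^4/24
  (e.g. R(-1.04)=0.36207, |R|=0.36207)

Need |R(x)|<1, x<0.
x=-1.04: |R|=0.3621
|R(-2.32)|=0.4971 |R(-1.76)|=0.2800 |R(-0.53)|=0.5889
Bisect:
  x_lo=-3.4768 |R|=2.6511  x_hi=-0.2122 |R|=0.8088
  mid=-1.84452 |R|=0.29299 →hi
  mid=-2.66067 |R|=0.82780 →hi
  mid=-3.06874 |R|=1.51849 →lo
  mid=-2.86470 |R|=1.12648 →lo
  mid=-2.76268 |R|=0.96645 →hi
  mid=-2.81369 |R|=1.04367 →lo
  mid=-2.78819 |R|=1.00437 →lo
  mid=-2.77544 |R|=0.98524 →hi
  ...
  [-2.78540,-2.78520] ⇒ x*=-2.7853
So |R|<1 on (-2.7853, 0).

left endpoint -2.7853.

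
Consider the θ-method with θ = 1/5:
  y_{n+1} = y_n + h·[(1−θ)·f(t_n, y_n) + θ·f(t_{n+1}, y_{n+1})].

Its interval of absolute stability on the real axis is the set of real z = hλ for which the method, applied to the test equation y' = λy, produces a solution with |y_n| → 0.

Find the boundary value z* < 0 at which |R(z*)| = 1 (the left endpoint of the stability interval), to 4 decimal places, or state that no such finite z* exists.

Test eqn y'=λy, z=hλ:
  y_{n+1} = y_n + z·[4/5·y_n + 1/5·y_{n+1}] ⇒ (1 − 1/5z)y_{n+1} = (1 + 4/5z)y_n
  ⇒ R(z) = (1 + 4/5z)/(1 − 1/5z).

Solve |R(x)|<1 on ℝ⁻.
x=-1.16: |R|=0.0584
R=−1: 1+4/5x = −1+1/5x ⇒ -3/5x=2 ⇒ x=2/(-3/5)=-3.3333
Confirm numerically:
  x=-2.464: |R|=0.65059 <1
  x=-2.184: |R|=0.52004 <1
  x=-1.835: |R|=0.34236 <1
  x=-3.893: |R|=1.18880 >1
  x=-3.517: |R|=1.06469 >1
  x=-3.392: |R|=1.02097 >1
Stable set (-3.3333, 0).

left endpoint -3.3333.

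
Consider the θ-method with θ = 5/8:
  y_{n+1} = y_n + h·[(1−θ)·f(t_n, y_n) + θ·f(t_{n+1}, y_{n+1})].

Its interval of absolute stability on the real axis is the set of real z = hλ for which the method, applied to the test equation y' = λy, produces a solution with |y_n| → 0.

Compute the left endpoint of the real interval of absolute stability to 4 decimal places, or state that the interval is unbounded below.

On y'=λy, z=hλ:
  y_{n+1} = y_n + z·[3/8·y_n + 5/8·y_{n+1}] ⇒ (1 − 5/8z)y_{n+1} = (1 + 3/8z)y_n
  R(z) = (1 + 3/8z)/(1 − 5/8z).

Find x<0 with |R(x)|<1.
x=-0.59: |R|=0.5689
x=-2: |R|=0.1111
x=-10: |R|=0.3793
x=-100: |R|=0.5748
θ=5/8≥1/2 ⇒ |1+3/8x|<|1−5/8x| ∀x<0 ⇒ stable on all of ℝ⁻.

unbounded; (−∞, 0).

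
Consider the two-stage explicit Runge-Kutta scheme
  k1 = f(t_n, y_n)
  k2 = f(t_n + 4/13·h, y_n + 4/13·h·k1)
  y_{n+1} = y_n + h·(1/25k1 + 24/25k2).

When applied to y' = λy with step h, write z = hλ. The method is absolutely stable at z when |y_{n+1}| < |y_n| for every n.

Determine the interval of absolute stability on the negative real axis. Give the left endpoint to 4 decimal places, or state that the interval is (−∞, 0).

Set f=λy, z=hλ:
  k1=λy_n ⇒ h·k1=z·y_n;  k2=λ(1+4/13z)y_n ⇒ h·k2=z(1+4/13z)y_n
  y_{n+1}/y_n = 1 + 1/25z + 24/25z(1+4/13z) = 1 + z + 96/325z²
  Hence R(z) = 1 + z + 96/325z².

Need |R(x)|<1, x<0.
x=-1.69: |R|=0.1536
R=1: x+96/325x²=0 ⇒ x=−325/96=-3.3854; min R=1−1/(4·96/325)=0.1536>−1
Confirm numerically:
  x=-2.617: |R|=0.40600 <1
  x=-2.247: |R|=0.24440 <1
  x=-1.643: |R|=0.15438 <1
  x=-3.981: |R|=1.70036 >1
  x=-3.961: |R|=1.67344 >1
  x=-3.842: |R|=1.51816 >1
Stable set (-3.3854, 0).

(-3.3854, 0).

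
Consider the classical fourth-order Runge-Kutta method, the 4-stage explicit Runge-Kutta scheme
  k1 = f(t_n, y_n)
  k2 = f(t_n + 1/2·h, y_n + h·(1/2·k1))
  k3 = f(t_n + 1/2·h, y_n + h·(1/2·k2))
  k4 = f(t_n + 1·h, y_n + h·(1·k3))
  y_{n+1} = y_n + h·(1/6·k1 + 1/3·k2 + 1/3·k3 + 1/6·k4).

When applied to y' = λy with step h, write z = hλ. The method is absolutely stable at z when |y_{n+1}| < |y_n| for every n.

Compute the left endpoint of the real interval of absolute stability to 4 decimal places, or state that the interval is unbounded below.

left endpoint -2.7853.

Set f=λy, z=hλ:
  order 4, 4-stage ⇒ R(z)=1+z+z^2/2+z^3/6+z^4/24
  (e.g. R(-0.7)=0.49784, |R|=0.49784)

Find x<0 with |R(x)|<1.
x=-0.7: |R|=0.4978
|R(-2.71)|=0.8923 |R(-2.65)|=0.8145 |R(-1.66)|=0.2718
Bisect:
  x_lo=-3.4788 |R|=2.6581  x_hi=-0.3283 |R|=0.7202
  mid=-1.90359 |R|=0.30570 →hi
  mid=-2.69122 |R|=0.86718 →hi
  mid=-3.08503 |R|=1.55431 →lo
  mid=-2.88812 |R|=1.16643 →lo
  mid=-2.78967 |R|=1.00662 →lo
  mid=-2.74044 |R|=0.93446 →hi
  mid=-2.76506 |R|=0.96992 →hi
  ...
  [-2.78544,-2.78525] ⇒ x*=-2.7853
Interval (-2.7853, 0).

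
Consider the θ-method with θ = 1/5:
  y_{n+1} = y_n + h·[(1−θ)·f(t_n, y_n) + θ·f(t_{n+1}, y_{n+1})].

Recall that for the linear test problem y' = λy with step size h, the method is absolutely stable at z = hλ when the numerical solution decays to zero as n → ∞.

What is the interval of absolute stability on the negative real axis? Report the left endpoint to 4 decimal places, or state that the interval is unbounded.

z∈(-3.3333,0).

With y'=λy (z=hλ):
  y_{n+1} = y_n + z·[4/5·y_n + 1/5·y_{n+1}] ⇒ (1 − 1/5z)y_{n+1} = (1 + 4/5z)y_n
  ⇒ R(z) = (1 + 4/5z)/(1 − 1/5z).

Need |R(x)|<1, x<0.
x=-1.28: |R|=0.0191
R=−1: 1+4/5x = −1+1/5x ⇒ -3/5x=2 ⇒ x=2/(-3/5)=-3.3333
Confirm numerically:
  x=-2.828: |R|=0.80634 <1
  x=-2.551: |R|=0.68918 <1
  x=-2.232: |R|=0.54314 <1
  x=-2.027: |R|=0.44229 <1
  x=-3.775: |R|=1.15100 >1
  x=-3.763: |R|=1.14710 >1
  x=-3.484: |R|=1.05328 >1
So |R|<1 on (-3.3333, 0).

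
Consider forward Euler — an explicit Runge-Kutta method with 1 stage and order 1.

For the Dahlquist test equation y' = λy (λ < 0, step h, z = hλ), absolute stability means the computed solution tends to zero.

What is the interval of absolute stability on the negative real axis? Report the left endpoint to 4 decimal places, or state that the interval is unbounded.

(-2.0000, 0).

On y'=λy, z=hλ:
  order 1, 1-stage ⇒ R(z)=1+z
  (e.g. R(-1.02)=-0.02000, |R|=0.02000)

Boundary: |R(x)|=1, x<0.
x=-1.02: |R|=0.0200
|R(-1.42)|=0.4200 |R(-1.03)|=0.0300 |R(-0.83)|=0.1700
Bisect:
  x_lo=-2.8852 |R|=1.8852  x_hi=-0.3521 |R|=0.6479
  mid=-1.61865 |R|=0.61865 →hi
  mid=-2.25195 |R|=1.25195 →lo
  mid=-1.93530 |R|=0.93530 →hi
  mid=-2.09362 |R|=1.09362 →lo
  mid=-2.01446 |R|=1.01446 →lo
  mid=-1.97488 |R|=0.97488 →hi
  mid=-1.99467 |R|=0.99467 →hi
  mid=-2.00456 |R|=1.00456 →lo
  ...
  [-2.00008,-1.99993] ⇒ x*=-2.0000
Interval (-2.0000, 0).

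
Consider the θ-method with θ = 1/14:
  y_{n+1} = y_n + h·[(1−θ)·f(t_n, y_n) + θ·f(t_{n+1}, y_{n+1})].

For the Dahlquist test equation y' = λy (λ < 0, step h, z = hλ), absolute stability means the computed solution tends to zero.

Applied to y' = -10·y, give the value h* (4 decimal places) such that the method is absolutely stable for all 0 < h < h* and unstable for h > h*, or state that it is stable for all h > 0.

Set f=λy, z=hλ:
  y_{n+1} = y_n + z·[13/14·y_n + 1/14·y_{n+1}] ⇒ (1 − 1/14z)y_{n+1} = (1 + 13/14z)y_n
  so R(z) = (1 + 13/14z)/(1 − 1/14z).

Solve |R(x)|<1 on ℝ⁻.
x=-1.77: |R|=0.5713
R=−1: 1+13/14x = −1+1/14x ⇒ -6/7x=2 ⇒ x=2/(-6/7)=-2.3333
Confirm numerically:
  x=-2.284: |R|=0.96365 <1
  x=-1.185: |R|=0.09253 <1
  x=-1.073: |R|=0.00338 <1
  x=-2.739: |R|=1.29082 >1
  x=-2.427: |R|=1.06842 >1
So |R|<1 on (-2.3333, 0).

(-2.3333,0); λ=-10 ⇒ h* = (7/3)/10 = 0.2333.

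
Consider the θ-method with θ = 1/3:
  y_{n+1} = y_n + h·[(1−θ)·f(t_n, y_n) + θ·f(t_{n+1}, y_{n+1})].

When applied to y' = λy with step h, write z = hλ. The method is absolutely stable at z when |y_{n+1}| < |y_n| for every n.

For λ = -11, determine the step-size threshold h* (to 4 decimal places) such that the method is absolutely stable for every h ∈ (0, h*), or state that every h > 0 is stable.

On y'=λy, z=hλ:
  y_{n+1} = y_n + z·[2/3·y_n + 1/3·y_{n+1}] ⇒ (1 − 1/3z)y_{n+1} = (1 + 2/3z)y_n
  so R(z) = (1 + 2/3z)/(1 − 1/3z).

Need |R(x)|<1, x<0.
x=-1.64: |R|=0.0603
R=−1: 1+2/3x = −1+1/3x ⇒ -1/3x=2 ⇒ x=2/(-1/3)=-6.0000
Confirm numerically:
  x=-5.602: |R|=0.95373 <1
  x=-5.440: |R|=0.93365 <1
  x=-4.396: |R|=0.78313 <1
  x=-4.021: |R|=0.71813 <1
  x=-6.363: |R|=1.03877 >1
  x=-6.301: |R|=1.03236 >1
  x=-6.102: |R|=1.01121 >1
Stable set (-6.0000, 0).

(-6.0000,0); λ=-11 ⇒ h* = (6)/11 = 0.5455.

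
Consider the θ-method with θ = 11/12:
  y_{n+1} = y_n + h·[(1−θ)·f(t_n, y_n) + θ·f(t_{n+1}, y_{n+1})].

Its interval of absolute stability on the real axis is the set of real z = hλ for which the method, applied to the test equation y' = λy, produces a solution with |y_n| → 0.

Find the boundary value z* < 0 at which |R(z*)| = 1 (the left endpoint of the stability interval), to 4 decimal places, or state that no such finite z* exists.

With y'=λy (z=hλ):
  y_{n+1} = y_n + z·[1/12·y_n + 11/12·y_{n+1}] ⇒ (1 − 11/12z)y_{n+1} = (1 + 1/12z)y_n
  Hence R(z) = (1 + 1/12z)/(1 − 11/12z).

Need |R(x)|<1, x<0.
x=-0.4: |R|=0.7073
x=-2: |R|=0.2941
x=-10: |R|=0.0164
x=-100: |R|=0.0791
θ=11/12≥1/2 ⇒ |1+1/12x|<|1−11/12x| ∀x<0 ⇒ unbounded interval.

unbounded; (−∞, 0).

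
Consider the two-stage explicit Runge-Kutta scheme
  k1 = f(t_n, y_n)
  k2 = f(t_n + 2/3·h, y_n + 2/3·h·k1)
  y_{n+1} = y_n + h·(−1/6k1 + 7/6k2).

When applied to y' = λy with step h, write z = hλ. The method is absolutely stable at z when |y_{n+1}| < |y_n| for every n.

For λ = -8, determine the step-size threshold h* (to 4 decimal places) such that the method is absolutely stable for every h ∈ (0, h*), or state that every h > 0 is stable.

Set f=λy, z=hλ:
  k1=λy_n ⇒ h·k1=z·y_n;  k2=λ(1+2/3z)y_n ⇒ h·k2=z(1+2/3z)y_n
  y_{n+1}/y_n = 1 − 1/6z + 7/6z(1+2/3z) = 1 + z + 7/9z²
  so R(z) = 1 + z + 7/9z².

Solve |R(x)|<1 on ℝ⁻.
x=-0.98: |R|=0.7670
R=1: x+7/9x²=0 ⇒ x=−9/7=-1.2857; min R=1−1/(4·7/9)=0.6786>−1
Confirm numerically:
  x=-1.122: |R|=0.85713 <1
  x=-0.930: |R|=0.74270 <1
  x=-0.570: |R|=0.68270 <1
  x=-1.513: |R|=1.26746 >1
  x=-1.473: |R|=1.21457 >1
  x=-1.453: |R|=1.18905 >1
Interval (-1.2857, 0).

(-1.2857,0); λ=-8 ⇒ h* = (9/7)/8 = 0.1607.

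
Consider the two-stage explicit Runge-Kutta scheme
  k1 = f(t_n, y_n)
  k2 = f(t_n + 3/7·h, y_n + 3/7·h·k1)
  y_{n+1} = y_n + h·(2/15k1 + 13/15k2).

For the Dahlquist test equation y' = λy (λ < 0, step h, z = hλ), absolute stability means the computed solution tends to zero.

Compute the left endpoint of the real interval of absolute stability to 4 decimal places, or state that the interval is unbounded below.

On y'=λy, z=hλ:
  k1=λy_n ⇒ h·k1=z·y_n;  k2=λ(1+3/7z)y_n ⇒ h·k2=z(1+3/7z)y_n
  y_{n+1}/y_n = 1 + 2/15z + 13/15z(1+3/7z) = 1 + z + 13/35z²
  Hence R(z) = 1 + z + 13/35z².

Solve |R(x)|<1 on ℝ⁻.
x=-0.55: |R|=0.5624
R=1: x+13/35x²=0 ⇒ x=−35/13=-2.6923; min R=1−1/(4·13/35)=0.3269>−1
Confirm numerically:
  x=-2.560: |R|=0.87419 <1
  x=-2.274: |R|=0.64669 <1
  x=-1.514: |R|=0.33739 <1
  x=-1.198: |R|=0.33508 <1
  x=-3.191: |R|=1.59106 >1
  x=-3.047: |R|=1.40142 >1
  x=-3.044: |R|=1.39763 >1
So |R|<1 on (-2.6923, 0).

z* = -2.6923.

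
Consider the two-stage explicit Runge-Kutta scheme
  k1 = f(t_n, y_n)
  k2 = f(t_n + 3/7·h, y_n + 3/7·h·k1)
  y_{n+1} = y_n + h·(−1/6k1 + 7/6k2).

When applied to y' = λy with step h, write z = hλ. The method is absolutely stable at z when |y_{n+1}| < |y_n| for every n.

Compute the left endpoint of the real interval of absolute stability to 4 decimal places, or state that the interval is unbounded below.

On y'=λy, z=hλ:
  k1=λy_n ⇒ h·k1=z·y_n;  k2=λ(1+3/7z)y_n ⇒ h·k2=z(1+3/7z)y_n
  y_{n+1}/y_n = 1 − 1/6z + 7/6z(1+3/7z) = 1 + z + 1/2z²
  R(z) = 1 + z + 1/2z².

Boundary: |R(x)|=1, x<0.
x=-1.09: |R|=0.5040
R=1: x+1/2x²=0 ⇒ x=−2=-2.0000; min R=1−1/(4·1/2)=0.5000>−1
Confirm numerically:
  x=-1.764: |R|=0.79185 <1
  x=-1.653: |R|=0.71320 <1
  x=-1.357: |R|=0.56372 <1
  x=-2.141: |R|=1.15094 >1
  x=-2.056: |R|=1.05757 >1
Interval (-2.0000, 0).

left endpoint -2.0000.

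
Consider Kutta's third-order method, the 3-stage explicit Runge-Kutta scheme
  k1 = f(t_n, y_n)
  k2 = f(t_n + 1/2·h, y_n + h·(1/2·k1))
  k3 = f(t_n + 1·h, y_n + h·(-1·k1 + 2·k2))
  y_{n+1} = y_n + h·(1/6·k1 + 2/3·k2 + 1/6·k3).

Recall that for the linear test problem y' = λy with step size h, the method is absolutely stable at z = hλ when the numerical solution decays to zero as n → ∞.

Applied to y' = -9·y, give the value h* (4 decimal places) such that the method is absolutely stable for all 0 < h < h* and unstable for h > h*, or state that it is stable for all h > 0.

(-2.5127,0); λ=-9 ⇒ h* = 0.2792.

Test eqn y'=λy, z=hλ:
  order 3, 3-stage ⇒ R(z)=1+z+z^2/2+z^3/6
  (e.g. R(-1.53)=0.04352, |R|=0.04352)

Find x<0 with |R(x)|<1.
x=-1.53: |R|=0.0435
|R(-2.29)|=0.6694 |R(-1)|=0.3333 |R(-0.89)|=0.3886
Bisect:
  x_lo=-2.9802 |R|=1.9508  x_hi=-0.3196 |R|=0.7260
  mid=-1.64990 |R|=0.03737 →hi
  mid=-2.31503 |R|=0.70320 →hi
  mid=-2.64760 |R|=1.23589 →lo
  mid=-2.48132 |R|=0.94907 →hi
  mid=-2.56446 |R|=1.08707 →lo
  mid=-2.52289 |R|=1.01675 →lo
  mid=-2.50210 |R|=0.98259 →hi
  mid=-2.51249 |R|=0.99959 →hi
  mid=-2.51769 |R|=1.00815 →lo
  ...
  [-2.51282,-2.51266] ⇒ x*=-2.5127
Interval (-2.5127, 0).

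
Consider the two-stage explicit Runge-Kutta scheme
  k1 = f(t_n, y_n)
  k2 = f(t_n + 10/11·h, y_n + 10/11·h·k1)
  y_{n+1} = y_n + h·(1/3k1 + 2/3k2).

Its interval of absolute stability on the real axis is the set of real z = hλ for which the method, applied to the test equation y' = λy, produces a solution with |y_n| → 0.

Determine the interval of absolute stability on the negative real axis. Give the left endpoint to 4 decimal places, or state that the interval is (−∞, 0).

On y'=λy, z=hλ:
  k1=λy_n ⇒ h·k1=z·y_n;  k2=λ(1+10/11z)y_n ⇒ h·k2=z(1+10/11z)y_n
  y_{n+1}/y_n = 1 + 1/3z + 2/3z(1+10/11z) = 1 + z + 20/33z²
  so R(z) = 1 + z + 20/33z².

Need |R(x)|<1, x<0.
x=-1.33: |R|=0.7421
R=1: x+20/33x²=0 ⇒ x=−33/20=-1.6500; min R=1−1/(4·20/33)=0.5875>−1
Confirm numerically:
  x=-1.483: |R|=0.84990 <1
  x=-1.183: |R|=0.66518 <1
  x=-0.805: |R|=0.58774 <1
  x=-2.097: |R|=1.56810 >1
  x=-2.036: |R|=1.47630 >1
Interval (-1.6500, 0).

z∈(-1.6500,0).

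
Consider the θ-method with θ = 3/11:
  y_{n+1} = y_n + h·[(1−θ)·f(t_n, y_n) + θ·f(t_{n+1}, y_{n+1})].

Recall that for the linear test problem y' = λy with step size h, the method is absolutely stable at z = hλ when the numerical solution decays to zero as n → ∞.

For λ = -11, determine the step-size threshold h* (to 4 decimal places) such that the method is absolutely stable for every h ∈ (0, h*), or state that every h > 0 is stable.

On y'=λy, z=hλ:
  y_{n+1} = y_n + z·[8/11·y_n + 3/11·y_{n+1}] ⇒ (1 − 3/11z)y_{n+1} = (1 + 8/11z)y_n
  R(z) = (1 + 8/11z)/(1 − 3/11z).

Boundary: |R(x)|=1, x<0.
x=-1.65: |R|=0.1379
R=−1: 1+8/11x = −1+3/11x ⇒ -5/11x=2 ⇒ x=2/(-5/11)=-4.4000
Confirm numerically:
  x=-3.878: |R|=0.88469 <1
  x=-3.749: |R|=0.85369 <1
  x=-3.216: |R|=0.71329 <1
  x=-1.952: |R|=0.27385 <1
  x=-4.996: |R|=1.11467 >1
  x=-4.825: |R|=1.08342 >1
Interval (-4.4000, 0).

(-4.4000,0); λ=-11 ⇒ h* = (22/5)/11 = 0.4000.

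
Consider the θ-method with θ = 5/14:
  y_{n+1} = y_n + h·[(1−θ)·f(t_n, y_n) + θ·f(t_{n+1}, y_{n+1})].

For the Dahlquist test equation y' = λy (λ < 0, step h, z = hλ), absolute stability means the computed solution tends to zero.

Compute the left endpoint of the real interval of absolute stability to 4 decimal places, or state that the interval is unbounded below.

On y'=λy, z=hλ:
  y_{n+1} = y_n + z·[9/14·y_n + 5/14·y_{n+1}] ⇒ (1 − 5/14z)y_{n+1} = (1 + 9/14z)y_n
  so R(z) = (1 + 9/14z)/(1 − 5/14z).

Need |R(x)|<1, x<0.
x=-0.84: |R|=0.3538
R=−1: 1+9/14x = −1+5/14x ⇒ -2/7x=2 ⇒ x=2/(-2/7)=-7.0000
Confirm numerically:
  x=-6.638: |R|=0.96932 <1
  x=-6.436: |R|=0.95115 <1
  x=-4.707: |R|=0.75564 <1
  x=-7.475: |R|=1.03698 >1
  x=-7.051: |R|=1.00414 >1
Interval (-7.0000, 0).

z* = -7.0000.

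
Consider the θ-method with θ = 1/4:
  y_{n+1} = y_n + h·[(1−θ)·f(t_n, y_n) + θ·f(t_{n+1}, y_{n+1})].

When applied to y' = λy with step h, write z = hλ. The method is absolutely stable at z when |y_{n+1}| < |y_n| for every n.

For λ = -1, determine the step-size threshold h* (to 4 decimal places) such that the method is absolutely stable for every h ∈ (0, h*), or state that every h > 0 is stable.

Set f=λy, z=hλ:
  y_{n+1} = y_n + z·[3/4·y_n + 1/4·y_{n+1}] ⇒ (1 − 1/4z)y_{n+1} = (1 + 3/4z)y_n
  ⇒ R(z) = (1 + 3/4z)/(1 − 1/4z).

Boundary: |R(x)|=1, x<0.
x=-1.72: |R|=0.2028
R=−1: 1+3/4x = −1+1/4x ⇒ -1/2x=2 ⇒ x=2/(-1/2)=-4.0000
Confirm numerically:
  x=-3.959: |R|=0.98970 <1
  x=-1.893: |R|=0.28491 <1
  x=-1.602: |R|=0.14388 <1
  x=-4.381: |R|=1.09092 >1
  x=-4.373: |R|=1.08910 >1
Interval (-4.0000, 0).

(-4.0000,0); λ=-1 ⇒ h* = (4)/1 = 4.0000.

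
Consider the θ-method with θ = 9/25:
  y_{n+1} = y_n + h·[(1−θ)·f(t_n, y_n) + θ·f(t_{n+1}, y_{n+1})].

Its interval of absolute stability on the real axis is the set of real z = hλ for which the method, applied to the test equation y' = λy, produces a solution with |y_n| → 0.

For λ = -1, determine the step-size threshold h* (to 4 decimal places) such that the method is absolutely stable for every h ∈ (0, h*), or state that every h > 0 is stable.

Test eqn y'=λy, z=hλ:
  y_{n+1} = y_n + z·[16/25·y_n + 9/25·y_{n+1}] ⇒ (1 − 9/25z)y_{n+1} = (1 + 16/25z)y_n
  Hence R(z) = (1 + 16/25z)/(1 − 9/25z).

Boundary: |R(x)|=1, x<0.
x=-0.64: |R|=0.4798
R=−1: 1+16/25x = −1+9/25x ⇒ -7/25x=2 ⇒ x=2/(-7/25)=-7.1429
Confirm numerically:
  x=-5.635: |R|=0.86060 <1
  x=-4.211: |R|=0.67372 <1
  x=-2.997: |R|=0.44161 <1
  x=-7.742: |R|=1.04430 >1
  x=-7.338: |R|=1.01500 >1
Interval (-7.1429, 0).

(-7.1429,0); λ=-1 ⇒ h* = (50/7)/1 = 7.1429.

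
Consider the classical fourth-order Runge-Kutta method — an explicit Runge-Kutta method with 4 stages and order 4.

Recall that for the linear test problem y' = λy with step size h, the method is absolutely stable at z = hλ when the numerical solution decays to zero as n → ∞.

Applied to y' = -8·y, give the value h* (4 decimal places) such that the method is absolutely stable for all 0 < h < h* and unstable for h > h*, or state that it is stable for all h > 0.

(-2.7853,0); λ=-8 ⇒ h* = 0.3482.

Test eqn y'=λy, z=hλ:
  order 4, 4-stage ⇒ R(z)=1+z+z^2/2+z^3/6+z^4/24
  (e.g. R(-1.08)=0.34994, |R|=0.34994)

Solve |R(x)|<1 on ℝ⁻.
x=-1.08: |R|=0.3499
|R(-2.32)|=0.4971 |R(-1.58)|=0.2705 |R(-0.71)|=0.4930
Bisect:
  x_lo=-3.1166 |R|=1.6258  x_hi=-0.1759 |R|=0.8387
  mid=-1.64626 |R|=0.27126 →hi
  mid=-2.38144 |R|=0.54336 →hi
  mid=-2.74903 |R|=0.94668 →hi
  mid=-2.93282 |R|=1.24618 →lo
  mid=-2.84092 |R|=1.08716 →lo
  mid=-2.79497 |R|=1.01469 →lo
  mid=-2.77200 |R|=0.98014 →hi
  ...
  [-2.78546,-2.78528] ⇒ x*=-2.7853
So |R|<1 on (-2.7853, 0).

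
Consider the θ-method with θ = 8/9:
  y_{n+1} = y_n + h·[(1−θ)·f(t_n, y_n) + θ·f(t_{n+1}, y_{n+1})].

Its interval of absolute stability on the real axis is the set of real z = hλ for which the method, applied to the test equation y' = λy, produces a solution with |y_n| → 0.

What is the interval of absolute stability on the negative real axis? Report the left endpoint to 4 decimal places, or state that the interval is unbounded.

unbounded; (−∞, 0).

Test eqn y'=λy, z=hλ:
  y_{n+1} = y_n + z·[1/9·y_n + 8/9·y_{n+1}] ⇒ (1 − 8/9z)y_{n+1} = (1 + 1/9z)y_n
  ⇒ R(z) = (1 + 1/9z)/(1 − 8/9z).

Need |R(x)|<1, x<0.
x=-1.54: |R|=0.3499
x=-2: |R|=0.2800
x=-10: |R|=0.0112
x=-100: |R|=0.1125
θ=8/9≥1/2 ⇒ |1+1/9x|<|1−8/9x| ∀x<0 ⇒ unbounded interval.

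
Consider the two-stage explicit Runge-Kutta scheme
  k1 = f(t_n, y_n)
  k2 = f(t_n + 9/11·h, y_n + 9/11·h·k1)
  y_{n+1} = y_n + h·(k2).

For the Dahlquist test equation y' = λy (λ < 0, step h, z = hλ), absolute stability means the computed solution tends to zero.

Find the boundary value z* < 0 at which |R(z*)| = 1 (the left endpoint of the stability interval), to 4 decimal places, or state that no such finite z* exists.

On y'=λy, z=hλ:
  k1=λy_n ⇒ h·k1=z·y_n;  k2=λ(1+9/11z)y_n ⇒ h·k2=z(1+9/11z)y_n
  y_{n+1}/y_n = 1 + z(1+9/11z) = 1 + z + 9/11z²
  Hence R(z) = 1 + z + 9/11z².

Need |R(x)|<1, x<0.
x=-1.04: |R|=0.8449
R=1: x+9/11x²=0 ⇒ x=−11/9=-1.2222; min R=1−1/(4·9/11)=0.6944>−1
Confirm numerically:
  x=-1.097: |R|=0.88761 <1
  x=-0.832: |R|=0.73437 <1
  x=-0.617: |R|=0.69447 <1
  x=-1.432: |R|=1.24578 >1
  x=-1.387: |R|=1.18699 >1
  x=-1.316: |R|=1.10097 >1
So |R|<1 on (-1.2222, 0).

left endpoint -1.2222.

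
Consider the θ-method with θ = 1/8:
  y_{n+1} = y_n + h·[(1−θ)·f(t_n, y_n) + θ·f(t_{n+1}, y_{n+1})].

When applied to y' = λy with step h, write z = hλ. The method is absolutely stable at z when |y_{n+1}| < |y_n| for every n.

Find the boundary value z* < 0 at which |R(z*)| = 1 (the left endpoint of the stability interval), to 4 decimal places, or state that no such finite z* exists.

z* = -2.6667.

Set f=λy, z=hλ:
  y_{n+1} = y_n + z·[7/8·y_n + 1/8·y_{n+1}] ⇒ (1 − 1/8z)y_{n+1} = (1 + 7/8z)y_n
  ⇒ R(z) = (1 + 7/8z)/(1 − 1/8z).

Need |R(x)|<1, x<0.
x=-1.43: |R|=0.2131
R=−1: 1+7/8x = −1+1/8x ⇒ -3/4x=2 ⇒ x=2/(-3/4)=-2.6667
Confirm numerically:
  x=-2.351: |R|=0.81702 <1
  x=-2.312: |R|=0.79364 <1
  x=-1.997: |R|=0.59808 <1
  x=-3.190: |R|=1.28061 >1
  x=-3.159: |R|=1.26472 >1
  x=-2.714: |R|=1.02651 >1
So |R|<1 on (-2.6667, 0).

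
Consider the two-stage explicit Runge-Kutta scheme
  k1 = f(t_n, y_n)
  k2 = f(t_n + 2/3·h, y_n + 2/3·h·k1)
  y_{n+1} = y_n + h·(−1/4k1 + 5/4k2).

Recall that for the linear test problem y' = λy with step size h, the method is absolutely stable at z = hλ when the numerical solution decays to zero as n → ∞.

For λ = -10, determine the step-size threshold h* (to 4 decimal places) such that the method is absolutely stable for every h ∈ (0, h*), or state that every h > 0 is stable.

Test eqn y'=λy, z=hλ:
  k1=λy_n ⇒ h·k1=z·y_n;  k2=λ(1+2/3z)y_n ⇒ h·k2=z(1+2/3z)y_n
  y_{n+1}/y_n = 1 − 1/4z + 5/4z(1+2/3z) = 1 + z + 5/6z²
  so R(z) = 1 + z + 5/6z².

Find x<0 with |R(x)|<1.
x=-0.44: |R|=0.7213
R=1: x+5/6x²=0 ⇒ x=−6/5=-1.2000; min R=1−1/(4·5/6)=0.7000>−1
Confirm numerically:
  x=-1.029: |R|=0.85337 <1
  x=-0.824: |R|=0.74181 <1
  x=-0.492: |R|=0.70972 <1
  x=-1.611: |R|=1.55177 >1
  x=-1.309: |R|=1.11890 >1
  x=-1.220: |R|=1.02033 >1
Stable set (-1.2000, 0).

(-1.2000,0); λ=-10 ⇒ h* = (6/5)/10 = 0.1200.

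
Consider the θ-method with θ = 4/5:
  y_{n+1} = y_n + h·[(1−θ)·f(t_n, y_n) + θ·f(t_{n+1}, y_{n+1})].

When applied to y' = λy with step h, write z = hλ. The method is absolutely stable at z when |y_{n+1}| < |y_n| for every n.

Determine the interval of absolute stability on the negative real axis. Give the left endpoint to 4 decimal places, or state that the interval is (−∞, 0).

On y'=λy, z=hλ:
  y_{n+1} = y_n + z·[1/5·y_n + 4/5·y_{n+1}] ⇒ (1 − 4/5z)y_{n+1} = (1 + 1/5z)y_n
  R(z) = (1 + 1/5z)/(1 − 4/5z).

Find x<0 with |R(x)|<1.
x=-0.37: |R|=0.7145
x=-2: |R|=0.2308
x=-10: |R|=0.1111
x=-100: |R|=0.2346
θ=4/5≥1/2 ⇒ |1+1/5x|<|1−4/5x| ∀x<0 ⇒ interval (−∞,0).

interval (−∞, 0).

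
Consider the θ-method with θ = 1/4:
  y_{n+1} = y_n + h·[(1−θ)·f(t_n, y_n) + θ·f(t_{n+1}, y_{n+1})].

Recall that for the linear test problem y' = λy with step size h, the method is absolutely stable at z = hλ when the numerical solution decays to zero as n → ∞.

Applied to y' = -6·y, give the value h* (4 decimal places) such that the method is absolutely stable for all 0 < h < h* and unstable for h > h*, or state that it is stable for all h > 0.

With y'=λy (z=hλ):
  y_{n+1} = y_n + z·[3/4·y_n + 1/4·y_{n+1}] ⇒ (1 − 1/4z)y_{n+1} = (1 + 3/4z)y_n
  R(z) = (1 + 3/4z)/(1 − 1/4z).

Find x<0 with |R(x)|<1.
x=-0.37: |R|=0.6613
R=−1: 1+3/4x = −1+1/4x ⇒ -1/2x=2 ⇒ x=2/(-1/2)=-4.0000
Confirm numerically:
  x=-3.648: |R|=0.90795 <1
  x=-2.780: |R|=0.64012 <1
  x=-2.029: |R|=0.34616 <1
  x=-4.571: |R|=1.13324 >1
  x=-4.060: |R|=1.01489 >1
Stable set (-4.0000, 0).

(-4.0000,0); λ=-6 ⇒ h* = (4)/6 = 0.6667.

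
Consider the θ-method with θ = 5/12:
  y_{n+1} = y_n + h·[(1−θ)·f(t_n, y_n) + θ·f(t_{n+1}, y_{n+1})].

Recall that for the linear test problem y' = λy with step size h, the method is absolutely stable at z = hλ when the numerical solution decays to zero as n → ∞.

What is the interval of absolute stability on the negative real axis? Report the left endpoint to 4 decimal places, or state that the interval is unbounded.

Set f=λy, z=hλ:
  y_{n+1} = y_n + z·[7/12·y_n + 5/12·y_{n+1}] ⇒ (1 − 5/12z)y_{n+1} = (1 + 7/12z)y_n
  R(z) = (1 + 7/12z)/(1 − 5/12z).

Find x<0 with |R(x)|<1.
x=-1.7: |R|=0.0049
R=−1: 1+7/12x = −1+5/12x ⇒ -1/6x=2 ⇒ x=2/(-1/6)=-12.0000
Confirm numerically:
  x=-7.403: |R|=0.81242 <1
  x=-7.282: |R|=0.80508 <1
  x=-4.866: |R|=0.60727 <1
  x=-12.325: |R|=1.00883 >1
  x=-12.044: |R|=1.00122 >1
  x=-12.025: |R|=1.00069 >1
So |R|<1 on (-12.0000, 0).

z∈(-12.0000,0).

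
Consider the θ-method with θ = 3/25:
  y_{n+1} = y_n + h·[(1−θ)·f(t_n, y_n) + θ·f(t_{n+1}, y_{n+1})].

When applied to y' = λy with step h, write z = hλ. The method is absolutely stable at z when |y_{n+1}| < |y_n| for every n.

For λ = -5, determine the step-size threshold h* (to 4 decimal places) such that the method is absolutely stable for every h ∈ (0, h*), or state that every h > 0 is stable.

Set f=λy, z=hλ:
  y_{n+1} = y_n + z·[22/25·y_n + 3/25·y_{n+1}] ⇒ (1 − 3/25z)y_{n+1} = (1 + 22/25z)y_n
  so R(z) = (1 + 22/25z)/(1 − 3/25z).

Find x<0 with |R(x)|<1.
x=-1.1: |R|=0.0283
R=−1: 1+22/25x = −1+3/25x ⇒ -19/25x=2 ⇒ x=2/(-19/25)=-2.6316
Confirm numerically:
  x=-2.262: |R|=0.77909 <1
  x=-2.011: |R|=0.62005 <1
  x=-1.956: |R|=0.58416 <1
  x=-1.198: |R|=0.04742 <1
  x=-2.930: |R|=1.16780 >1
  x=-2.792: |R|=1.09132 >1
So |R|<1 on (-2.6316, 0).

(-2.6316,0); λ=-5 ⇒ h* = (50/19)/5 = 0.5263.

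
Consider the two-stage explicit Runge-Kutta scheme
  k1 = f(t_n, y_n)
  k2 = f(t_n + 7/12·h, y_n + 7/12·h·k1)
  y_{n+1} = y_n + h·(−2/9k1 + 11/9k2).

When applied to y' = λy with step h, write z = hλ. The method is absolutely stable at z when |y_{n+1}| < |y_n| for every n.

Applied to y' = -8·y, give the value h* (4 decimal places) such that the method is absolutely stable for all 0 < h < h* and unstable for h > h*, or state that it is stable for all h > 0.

(-1.4026,0); λ=-8 ⇒ h* = (108/77)/8 = 0.1753.

Test eqn y'=λy, z=hλ:
  k1=λy_n ⇒ h·k1=z·y_n;  k2=λ(1+7/12z)y_n ⇒ h·k2=z(1+7/12z)y_n
  y_{n+1}/y_n = 1 − 2/9z + 11/9z(1+7/12z) = 1 + z + 77/108z²
  Hence R(z) = 1 + z + 77/108z².

Find x<0 with |R(x)|<1.
x=-1.03: |R|=0.7264
R=1: x+77/108x²=0 ⇒ x=−108/77=-1.4026; min R=1−1/(4·77/108)=0.6494>−1
Confirm numerically:
  x=-1.123: |R|=0.77614 <1
  x=-0.741: |R|=0.65047 <1
  x=-0.720: |R|=0.64960 <1
  x=-0.607: |R|=0.65569 <1
  x=-2.002: |R|=1.85556 >1
  x=-1.927: |R|=1.72047 >1
Stable set (-1.4026, 0).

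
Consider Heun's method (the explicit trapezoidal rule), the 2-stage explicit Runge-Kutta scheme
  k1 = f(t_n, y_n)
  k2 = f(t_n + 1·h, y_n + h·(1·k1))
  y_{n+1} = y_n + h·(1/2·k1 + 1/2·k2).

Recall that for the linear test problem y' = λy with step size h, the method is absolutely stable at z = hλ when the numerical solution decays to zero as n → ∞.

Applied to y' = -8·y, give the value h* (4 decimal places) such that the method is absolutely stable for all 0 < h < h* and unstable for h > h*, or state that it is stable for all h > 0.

Test eqn y'=λy, z=hλ:
  order 2, 2-stage ⇒ R(z)=1+z+z^2/2
  (e.g. R(-0.49)=0.63005, |R|=0.63005)

Need |R(x)|<1, x<0.
x=-0.49: |R|=0.6300
|R(-2.17)|=1.1845 |R(-1.35)|=0.5613 |R(-0.73)|=0.5364
Bisect:
  x_lo=-2.3192 |R|=1.3701  x_hi=-0.1347 |R|=0.8744
  mid=-1.22693 |R|=0.52575 →hi
  mid=-1.77307 |R|=0.79882 →hi
  mid=-2.04614 |R|=1.04720 →lo
  mid=-1.90960 |R|=0.91369 →hi
  mid=-1.97787 |R|=0.97811 →hi
  mid=-2.01200 |R|=1.01207 →lo
  mid=-1.99494 |R|=0.99495 →hi
  mid=-2.00347 |R|=1.00347 →lo
  mid=-1.99920 |R|=0.99920 →hi
  mid=-2.00134 |R|=1.00134 →lo
  ...
  [-2.00000,-1.99987] ⇒ x*=-2.0000
So |R|<1 on (-2.0000, 0).

(-2.0000,0); λ=-8 ⇒ h* = 0.2500.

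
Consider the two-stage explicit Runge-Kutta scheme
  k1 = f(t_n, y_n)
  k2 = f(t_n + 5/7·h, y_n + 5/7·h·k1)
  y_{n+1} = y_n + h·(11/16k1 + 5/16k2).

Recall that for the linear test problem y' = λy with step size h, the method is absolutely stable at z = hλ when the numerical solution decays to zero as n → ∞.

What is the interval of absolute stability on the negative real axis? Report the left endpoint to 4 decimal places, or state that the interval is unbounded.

z∈(-4.4800,0).

Set f=λy, z=hλ:
  k1=λy_n ⇒ h·k1=z·y_n;  k2=λ(1+5/7z)y_n ⇒ h·k2=z(1+5/7z)y_n
  y_{n+1}/y_n = 1 + 11/16z + 5/16z(1+5/7z) = 1 + z + 25/112z²
  R(z) = 1 + z + 25/112z².

Find x<0 with |R(x)|<1.
x=-1.22: |R|=0.1122
R=1: x+25/112x²=0 ⇒ x=−112/25=-4.4800; min R=1−1/(4·25/112)=-0.1200>−1
Confirm numerically:
  x=-4.368: |R|=0.89080 <1
  x=-3.979: |R|=0.55503 <1
  x=-2.416: |R|=0.11309 <1
  x=-2.044: |R|=0.11142 <1
  x=-5.026: |R|=1.61254 >1
  x=-4.851: |R|=1.40172 >1
  x=-4.795: |R|=1.33715 >1
So |R|<1 on (-4.4800, 0).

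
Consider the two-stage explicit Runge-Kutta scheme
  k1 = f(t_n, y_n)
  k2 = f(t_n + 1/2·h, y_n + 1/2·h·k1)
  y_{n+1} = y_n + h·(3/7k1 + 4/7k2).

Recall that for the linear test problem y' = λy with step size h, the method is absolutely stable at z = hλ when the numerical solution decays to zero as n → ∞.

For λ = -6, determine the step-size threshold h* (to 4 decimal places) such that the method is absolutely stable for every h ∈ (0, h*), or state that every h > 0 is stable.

Set f=λy, z=hλ:
  k1=λy_n ⇒ h·k1=z·y_n;  k2=λ(1+1/2z)y_n ⇒ h·k2=z(1+1/2z)y_n
  y_{n+1}/y_n = 1 + 3/7z + 4/7z(1+1/2z) = 1 + z + 2/7z²
  R(z) = 1 + z + 2/7z².

Need |R(x)|<1, x<0.
x=-0.98: |R|=0.2944
R=1: x+2/7x²=0 ⇒ x=−7/2=-3.5000; min R=1−1/(4·2/7)=0.1250>−1
Confirm numerically:
  x=-3.353: |R|=0.85917 <1
  x=-2.881: |R|=0.49047 <1
  x=-1.863: |R|=0.12865 <1
  x=-1.803: |R|=0.12580 <1
  x=-3.824: |R|=1.35399 >1
  x=-3.757: |R|=1.27587 >1
Interval (-3.5000, 0).

(-3.5000,0); λ=-6 ⇒ h* = (7/2)/6 = 0.5833.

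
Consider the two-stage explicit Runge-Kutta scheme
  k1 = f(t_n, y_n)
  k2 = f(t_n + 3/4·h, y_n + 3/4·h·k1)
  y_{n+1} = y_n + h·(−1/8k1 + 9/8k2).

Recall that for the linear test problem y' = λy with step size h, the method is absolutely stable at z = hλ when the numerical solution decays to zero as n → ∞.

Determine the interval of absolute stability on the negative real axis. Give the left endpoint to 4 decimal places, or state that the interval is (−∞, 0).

z∈(-1.1852,0).

With y'=λy (z=hλ):
  k1=λy_n ⇒ h·k1=z·y_n;  k2=λ(1+3/4z)y_n ⇒ h·k2=z(1+3/4z)y_n
  y_{n+1}/y_n = 1 − 1/8z + 9/8z(1+3/4z) = 1 + z + 27/32z²
  Hence R(z) = 1 + z + 27/32z².

Find x<0 with |R(x)|<1.
x=-1.12: |R|=0.9384
R=1: x+27/32x²=0 ⇒ x=−32/27=-1.1852; min R=1−1/(4·27/32)=0.7037>−1
Confirm numerically:
  x=-1.155: |R|=0.97058 <1
  x=-0.752: |R|=0.72514 <1
  x=-0.634: |R|=0.70515 <1
  x=-1.378: |R|=1.22418 >1
  x=-1.227: |R|=1.04329 >1
Interval (-1.1852, 0).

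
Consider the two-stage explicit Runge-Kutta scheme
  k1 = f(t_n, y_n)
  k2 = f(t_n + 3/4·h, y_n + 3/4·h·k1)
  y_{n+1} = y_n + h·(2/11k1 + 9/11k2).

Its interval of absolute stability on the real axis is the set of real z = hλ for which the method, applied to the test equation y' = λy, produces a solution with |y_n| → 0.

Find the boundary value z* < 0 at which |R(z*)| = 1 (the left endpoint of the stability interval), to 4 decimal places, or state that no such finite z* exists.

On y'=λy, z=hλ:
  k1=λy_n ⇒ h·k1=z·y_n;  k2=λ(1+3/4z)y_n ⇒ h·k2=z(1+3/4z)y_n
  y_{n+1}/y_n = 1 + 2/11z + 9/11z(1+3/4z) = 1 + z + 27/44z²
  so R(z) = 1 + z + 27/44z².

Find x<0 with |R(x)|<1.
x=-0.91: |R|=0.5982
R=1: x+27/44x²=0 ⇒ x=−44/27=-1.6296; min R=1−1/(4·27/44)=0.5926>−1
Confirm numerically:
  x=-1.594: |R|=0.96515 <1
  x=-1.245: |R|=0.70615 <1
  x=-1.046: |R|=0.62539 <1
  x=-2.153: |R|=1.69146 >1
  x=-1.817: |R|=1.20891 >1
  x=-1.709: |R|=1.08324 >1
So |R|<1 on (-1.6296, 0).

left endpoint -1.6296.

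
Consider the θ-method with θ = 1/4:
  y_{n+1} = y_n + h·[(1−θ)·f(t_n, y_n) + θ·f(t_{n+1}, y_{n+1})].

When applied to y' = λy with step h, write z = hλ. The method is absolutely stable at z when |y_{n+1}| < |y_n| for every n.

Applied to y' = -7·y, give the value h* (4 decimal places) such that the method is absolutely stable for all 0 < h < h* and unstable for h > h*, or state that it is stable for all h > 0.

With y'=λy (z=hλ):
  y_{n+1} = y_n + z·[3/4·y_n + 1/4·y_{n+1}] ⇒ (1 − 1/4z)y_{n+1} = (1 + 3/4z)y_n
  R(z) = (1 + 3/4z)/(1 − 1/4z).

Solve |R(x)|<1 on ℝ⁻.
x=-1.61: |R|=0.1480
R=−1: 1+3/4x = −1+1/4x ⇒ -1/2x=2 ⇒ x=2/(-1/2)=-4.0000
Confirm numerically:
  x=-3.841: |R|=0.95944 <1
  x=-3.247: |R|=0.79219 <1
  x=-2.179: |R|=0.41058 <1
  x=-1.957: |R|=0.31408 <1
  x=-4.187: |R|=1.04568 >1
  x=-4.054: |R|=1.01341 >1
So |R|<1 on (-4.0000, 0).

(-4.0000,0); λ=-7 ⇒ h* = (4)/7 = 0.5714.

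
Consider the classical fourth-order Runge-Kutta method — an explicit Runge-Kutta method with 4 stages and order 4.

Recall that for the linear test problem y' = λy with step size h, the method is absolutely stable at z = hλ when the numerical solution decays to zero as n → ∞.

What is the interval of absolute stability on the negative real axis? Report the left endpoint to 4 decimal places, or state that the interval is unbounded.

(-2.7853, 0).

Test eqn y'=λy, z=hλ:
  order 4, 4-stage ⇒ R(z)=1+z+z^2/2+z^3/6+z^4/24
  (e.g. R(-1.37)=0.28667, |R|=0.28667)

Boundary: |R(x)|=1, x<0.
x=-1.37: |R|=0.2867
|R(-2.99)|=1.3551 |R(-2.68)|=0.8525 |R(-1.24)|=0.3095
Bisect:
  x_lo=-3.5521 |R|=2.9202  x_hi=-0.2156 |R|=0.8061
  mid=-1.88383 |R|=0.30110 →hi
  mid=-2.71797 |R|=0.90315 →hi
  mid=-3.13503 |R|=1.66870 →lo
  mid=-2.92650 |R|=1.23462 →lo
  mid=-2.82223 |R|=1.05714 →lo
  mid=-2.77010 |R|=0.97733 →hi
  mid=-2.79617 |R|=1.01652 →lo
  mid=-2.78313 |R|=0.99675 →hi
  ...
  [-2.78537,-2.78517] ⇒ x*=-2.7853
Stable set (-2.7853, 0).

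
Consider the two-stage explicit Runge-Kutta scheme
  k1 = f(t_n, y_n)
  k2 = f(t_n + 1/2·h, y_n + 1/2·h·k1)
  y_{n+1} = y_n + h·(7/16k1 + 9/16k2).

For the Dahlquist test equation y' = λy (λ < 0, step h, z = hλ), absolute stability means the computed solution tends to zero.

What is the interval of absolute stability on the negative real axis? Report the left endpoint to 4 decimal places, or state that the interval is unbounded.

With y'=λy (z=hλ):
  k1=λy_n ⇒ h·k1=z·y_n;  k2=λ(1+1/2z)y_n ⇒ h·k2=z(1+1/2z)y_n
  y_{n+1}/y_n = 1 + 7/16z + 9/16z(1+1/2z) = 1 + z + 9/32z²
  Hence R(z) = 1 + z + 9/32z².

Solve |R(x)|<1 on ℝ⁻.
x=-1.5: |R|=0.1328
R=1: x+9/32x²=0 ⇒ x=−32/9=-3.5556; min R=1−1/(4·9/32)=0.1111>−1
Confirm numerically:
  x=-2.670: |R|=0.33500 <1
  x=-2.389: |R|=0.21618 <1
  x=-1.443: |R|=0.14263 <1
  x=-3.881: |R|=1.35523 >1
  x=-3.771: |R|=1.22850 >1
  x=-3.645: |R|=1.09169 >1
So |R|<1 on (-3.5556, 0).

z∈(-3.5556,0).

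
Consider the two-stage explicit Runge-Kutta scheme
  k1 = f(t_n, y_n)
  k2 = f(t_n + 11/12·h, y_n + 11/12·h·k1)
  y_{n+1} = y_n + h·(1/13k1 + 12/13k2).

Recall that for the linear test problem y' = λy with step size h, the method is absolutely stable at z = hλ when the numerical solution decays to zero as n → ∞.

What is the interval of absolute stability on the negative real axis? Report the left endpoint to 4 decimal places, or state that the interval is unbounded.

z∈(-1.1818,0).

On y'=λy, z=hλ:
  k1=λy_n ⇒ h·k1=z·y_n;  k2=λ(1+11/12z)y_n ⇒ h·k2=z(1+11/12z)y_n
  y_{n+1}/y_n = 1 + 1/13z + 12/13z(1+11/12z) = 1 + z + 11/13z²
  so R(z) = 1 + z + 11/13z².

Need |R(x)|<1, x<0.
x=-0.88: |R|=0.7753
R=1: x+11/13x²=0 ⇒ x=−13/11=-1.1818; min R=1−1/(4·11/13)=0.7045>−1
Confirm numerically:
  x=-1.119: |R|=0.94052 <1
  x=-1.055: |R|=0.88679 <1
  x=-0.485: |R|=0.71404 <1
  x=-1.492: |R|=1.39159 >1
  x=-1.387: |R|=1.24080 >1
Interval (-1.1818, 0).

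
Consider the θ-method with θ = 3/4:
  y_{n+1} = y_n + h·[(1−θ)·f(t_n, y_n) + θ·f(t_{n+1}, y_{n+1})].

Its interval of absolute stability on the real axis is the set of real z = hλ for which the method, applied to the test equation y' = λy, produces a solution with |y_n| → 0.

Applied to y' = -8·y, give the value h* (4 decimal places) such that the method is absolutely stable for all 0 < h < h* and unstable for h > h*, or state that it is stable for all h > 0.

(−∞, 0) — no finite endpoint. Any h>0 works for λ=-8.

Test eqn y'=λy, z=hλ:
  y_{n+1} = y_n + z·[1/4·y_n + 3/4·y_{n+1}] ⇒ (1 − 3/4z)y_{n+1} = (1 + 1/4z)y_n
  Hence R(z) = (1 + 1/4z)/(1 − 3/4z).

Solve |R(x)|<1 on ℝ⁻.
x=-0.91: |R|=0.4591
x=-2: |R|=0.2000
x=-10: |R|=0.1765
x=-100: |R|=0.3158
θ=3/4≥1/2 ⇒ |1+1/4x|<|1−3/4x| ∀x<0 ⇒ interval (−∞,0).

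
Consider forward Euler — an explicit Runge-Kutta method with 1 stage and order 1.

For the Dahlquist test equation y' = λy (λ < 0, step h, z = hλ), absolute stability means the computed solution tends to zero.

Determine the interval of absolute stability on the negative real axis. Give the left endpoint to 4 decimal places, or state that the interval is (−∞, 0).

z∈(-2.0000,0).

With y'=λy (z=hλ):
  order 1, 1-stage ⇒ R(z)=1+z
  (e.g. R(-1.21)=-0.21000, |R|=0.21000)

Solve |R(x)|<1 on ℝ⁻.
x=-1.21: |R|=0.2100
|R(-1.36)|=0.3600 |R(-1.32)|=0.3200 |R(-0.58)|=0.4200
Bisect:
  x_lo=-2.6325 |R|=1.6325  x_hi=-0.3646 |R|=0.6354
  mid=-1.49854 |R|=0.49854 →hi
  mid=-2.06552 |R|=1.06552 →lo
  mid=-1.78203 |R|=0.78203 →hi
  mid=-1.92377 |R|=0.92377 →hi
  mid=-1.99465 |R|=0.99465 →hi
  mid=-2.03008 |R|=1.03008 →lo
  mid=-2.01236 |R|=1.01236 →lo
  ...
  [-2.00004,-1.99991] ⇒ x*=-2.0000
Stable set (-2.0000, 0).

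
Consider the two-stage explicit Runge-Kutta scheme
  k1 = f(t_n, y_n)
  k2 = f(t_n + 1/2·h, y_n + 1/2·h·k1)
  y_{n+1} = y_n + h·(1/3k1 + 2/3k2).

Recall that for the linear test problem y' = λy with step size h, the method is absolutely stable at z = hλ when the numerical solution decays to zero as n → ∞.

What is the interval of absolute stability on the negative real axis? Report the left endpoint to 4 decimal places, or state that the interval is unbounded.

Set f=λy, z=hλ:
  k1=λy_n ⇒ h·k1=z·y_n;  k2=λ(1+1/2z)y_n ⇒ h·k2=z(1+1/2z)y_n
  y_{n+1}/y_n = 1 + 1/3z + 2/3z(1+1/2z) = 1 + z + 1/3z²
  R(z) = 1 + z + 1/3z².

Find x<0 with |R(x)|<1.
x=-1.78: |R|=0.2761
R=1: x+1/3x²=0 ⇒ x=−3=-3.0000; min R=1−1/(4·1/3)=0.2500>−1
Confirm numerically:
  x=-2.296: |R|=0.46121 <1
  x=-1.358: |R|=0.25672 <1
  x=-1.332: |R|=0.25941 <1
  x=-1.325: |R|=0.26021 <1
  x=-3.428: |R|=1.48906 >1
  x=-3.239: |R|=1.25804 >1
Stable set (-3.0000, 0).

(-3.0000, 0).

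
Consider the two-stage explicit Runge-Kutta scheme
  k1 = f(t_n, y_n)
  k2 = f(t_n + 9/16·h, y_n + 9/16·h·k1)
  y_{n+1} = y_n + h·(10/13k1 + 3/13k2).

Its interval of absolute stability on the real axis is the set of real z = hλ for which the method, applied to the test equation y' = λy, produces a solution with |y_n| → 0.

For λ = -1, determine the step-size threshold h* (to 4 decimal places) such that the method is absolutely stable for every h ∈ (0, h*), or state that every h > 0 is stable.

Set f=λy, z=hλ:
  k1=λy_n ⇒ h·k1=z·y_n;  k2=λ(1+9/16z)y_n ⇒ h·k2=z(1+9/16z)y_n
  y_{n+1}/y_n = 1 + 10/13z + 3/13z(1+9/16z) = 1 + z + 27/208z²
  so R(z) = 1 + z + 27/208z².

Need |R(x)|<1, x<0.
x=-1.46: |R|=0.1833
R=1: x+27/208x²=0 ⇒ x=−208/27=-7.7037; min R=1−1/(4·27/208)=-0.9259>−1
Confirm numerically:
  x=-6.911: |R|=0.28886 <1
  x=-6.386: |R|=0.09231 <1
  x=-5.039: |R|=0.74299 <1
  x=-8.026: |R|=1.33578 >1
  x=-7.759: |R|=1.05569 >1
So |R|<1 on (-7.7037, 0).

(-7.7037,0); λ=-1 ⇒ h* = (208/27)/1 = 7.7037.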